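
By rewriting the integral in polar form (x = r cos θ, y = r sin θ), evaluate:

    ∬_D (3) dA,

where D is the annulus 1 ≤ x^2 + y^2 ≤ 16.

The region D is 1 ≤ r ≤ 4, 0 ≤ θ ≤ 2π in polar coordinates, where x = r cos(θ), y = r sin(θ), and dA = r dr dθ.

Under the substitution, the integrand becomes 3, so

    ∬_D (3) dA = ∫_{0}^{2π} ∫_{1}^{4} (3) · r dr dθ.

Inner integral (in r): ∫_{1}^{4} (3) · r dr = 45/2.

Outer integral (in θ): ∫_{0}^{2π} (45/2) dθ = 45π.

Therefore ∬_D (3) dA = 45π.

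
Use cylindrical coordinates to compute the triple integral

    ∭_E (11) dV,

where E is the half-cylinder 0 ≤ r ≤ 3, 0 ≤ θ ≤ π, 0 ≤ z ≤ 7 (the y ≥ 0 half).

In cylindrical coordinates, x = r cos(θ), y = r sin(θ), z = z, and dV = r dr dθ dz.

The integrand becomes 11, so

    ∭_E (11) dV = ∫_{0}^{π} ∫_{0}^{3} ∫_{0}^{7} (11) · r dz dr dθ.

Inner (z): 77r.
Middle (r from 0 to 3): 693/2.
Outer (θ): 693π/2.

Therefore the triple integral equals 693π/2.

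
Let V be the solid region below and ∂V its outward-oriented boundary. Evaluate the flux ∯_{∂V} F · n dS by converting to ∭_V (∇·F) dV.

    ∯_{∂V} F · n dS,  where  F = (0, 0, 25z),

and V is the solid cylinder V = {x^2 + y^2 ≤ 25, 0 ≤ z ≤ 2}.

By the divergence theorem,

    ∯_{∂V} F · n dS = ∭_V (∇ · F) dV.

Compute the divergence:
    ∇ · F = ∂F_x/∂x + ∂F_y/∂y + ∂F_z/∂z = 0 + 0 + 25 = 25.

In cylindrical coordinates, x = r cos(θ), y = r sin(θ), z = z, dV = r dr dθ dz, with 0 ≤ r ≤ 5, 0 ≤ θ ≤ 2π, 0 ≤ z ≤ 2.

The integrand, after substitution and multiplying by the volume element, becomes (25) · r, so

    ∭_V (∇·F) dV = ∫_0^{2π} ∫_0^{5} ∫_0^{2} (25) · r dz dr dθ.

Inner (z from 0 to 2): 50r.
Middle (r from 0 to 5): 625.
Outer (θ from 0 to 2π): 1250π.

Therefore ∯_{∂V} F · n dS = 1250π.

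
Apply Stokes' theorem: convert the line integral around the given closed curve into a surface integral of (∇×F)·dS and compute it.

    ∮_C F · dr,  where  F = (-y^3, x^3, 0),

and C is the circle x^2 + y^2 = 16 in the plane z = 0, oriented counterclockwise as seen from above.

Let S be the flat disk x^2 + y^2 ≤ 16 in the plane z = 0, with upward unit normal n̂ = ẑ. By Stokes' theorem,

    ∮_C F · dr = ∬_S (∇ × F) · n̂ dS = ∬_D (curl F)_z dA,

where D is the disk x^2 + y^2 ≤ 16.

Compute the curl of F = (-y^3, x^3, 0):
    (∇ × F)_x = ∂F_z/∂y - ∂F_y/∂z = 0,
    (∇ × F)_y = ∂F_x/∂z - ∂F_z/∂x = 0,
    (∇ × F)_z = ∂F_y/∂x - ∂F_x/∂y = 3x^2 + 3y^2.

On z = 0, (curl F)_z = 3x^2 + 3y^2.

Convert to polar (x = r cos θ, y = r sin θ, dA = r dr dθ); the integrand becomes 3r^2, so

    ∬_D (curl F)_z dA = ∫_0^{2π} ∫_0^{4} (3r^2) · r dr dθ.

Inner (r from 0 to 4): 192.
Outer (θ from 0 to 2π): 384π.

Therefore ∮_C F · dr = 384π.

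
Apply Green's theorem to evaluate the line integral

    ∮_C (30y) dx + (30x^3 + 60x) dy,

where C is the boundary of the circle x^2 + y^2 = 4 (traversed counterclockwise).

Green's theorem converts the closed line integral into a double integral over the enclosed region D:

    ∮_C P dx + Q dy = ∬_D (∂Q/∂x - ∂P/∂y) dA.

Here P = 30y, Q = 30x^3 + 60x, so

    ∂Q/∂x = 90x^2 + 60,    ∂P/∂y = 30,
    ∂Q/∂x - ∂P/∂y = 90x^2 + 30.

D is the region x^2 + y^2 ≤ 4. Evaluating the double integral:

In polar coordinates (x = r cos θ, y = r sin θ, dA = r dr dθ) the integrand becomes 90r^2cos(θ)^2 + 30, so

    ∬_D (90x^2 + 30) dA = ∫_0^{2π} ∫_0^{2} (90r^2cos(θ)^2 + 30) · r dr dθ.

Inner (r from 0 to 2): 360cos(θ)^2 + 60.
Outer (θ from 0 to 2π): 480π.

Therefore ∮_C P dx + Q dy = 480π.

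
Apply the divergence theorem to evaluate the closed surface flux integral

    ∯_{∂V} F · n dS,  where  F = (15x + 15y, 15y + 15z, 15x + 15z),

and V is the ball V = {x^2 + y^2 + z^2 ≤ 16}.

By the divergence theorem,

    ∯_{∂V} F · n dS = ∭_V (∇ · F) dV.

Compute the divergence:
    ∇ · F = ∂F_x/∂x + ∂F_y/∂y + ∂F_z/∂z = 15 + 15 + 15 = 45.

In spherical coordinates, x = ρ sin(φ) cos(θ), y = ρ sin(φ) sin(θ), z = ρ cos(φ), dV = ρ^2 sin(φ) dρ dφ dθ, with 0 ≤ ρ ≤ 4, 0 ≤ φ ≤ π, 0 ≤ θ ≤ 2π.

The integrand, after substitution and multiplying by the volume element, becomes (45) · ρ^2 sin(φ), so

    ∭_V (∇·F) dV = ∫_0^{2π} ∫_0^{π} ∫_0^{4} (45) · ρ^2 sin(φ) dρ dφ dθ.

Inner (ρ from 0 to 4): 960sin(φ).
Middle (φ from 0 to π): 1920.
Outer (θ from 0 to 2π): 3840π.

Therefore ∯_{∂V} F · n dS = 3840π.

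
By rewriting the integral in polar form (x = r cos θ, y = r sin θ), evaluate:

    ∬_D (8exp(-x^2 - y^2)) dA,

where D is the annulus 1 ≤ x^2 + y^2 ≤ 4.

The region D is 1 ≤ r ≤ 2, 0 ≤ θ ≤ 2π in polar coordinates, where x = r cos(θ), y = r sin(θ), and dA = r dr dθ.

Under the substitution, the integrand becomes 8exp(-r^2), so

    ∬_D (8exp(-x^2 - y^2)) dA = ∫_{0}^{2π} ∫_{1}^{2} (8exp(-r^2)) · r dr dθ.

Inner integral (in r): ∫_{1}^{2} (8exp(-r^2)) · r dr = -(4 - 4exp(3))exp(-4).

Outer integral (in θ): ∫_{0}^{2π} (-(4 - 4exp(3))exp(-4)) dθ = -8π (1 - exp(3))exp(-4).

Therefore ∬_D (8exp(-x^2 - y^2)) dA = -8π (1 - exp(3))exp(-4).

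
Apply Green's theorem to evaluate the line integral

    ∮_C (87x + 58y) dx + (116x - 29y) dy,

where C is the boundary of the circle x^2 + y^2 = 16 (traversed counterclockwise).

Green's theorem converts the closed line integral into a double integral over the enclosed region D:

    ∮_C P dx + Q dy = ∬_D (∂Q/∂x - ∂P/∂y) dA.

Here P = 87x + 58y, Q = 116x - 29y, so

    ∂Q/∂x = 116,    ∂P/∂y = 58,
    ∂Q/∂x - ∂P/∂y = 58.

D is the region x^2 + y^2 ≤ 16. Evaluating the double integral:

In polar coordinates (x = r cos θ, y = r sin θ, dA = r dr dθ) the integrand becomes 58, so

    ∬_D (58) dA = ∫_0^{2π} ∫_0^{4} (58) · r dr dθ.

Inner (r from 0 to 4): 464.
Outer (θ from 0 to 2π): 928π.

Therefore ∮_C P dx + Q dy = 928π.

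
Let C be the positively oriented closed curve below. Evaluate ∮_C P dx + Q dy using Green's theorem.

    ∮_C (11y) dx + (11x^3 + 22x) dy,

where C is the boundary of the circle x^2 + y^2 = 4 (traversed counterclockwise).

Green's theorem converts the closed line integral into a double integral over the enclosed region D:

    ∮_C P dx + Q dy = ∬_D (∂Q/∂x - ∂P/∂y) dA.

Here P = 11y, Q = 11x^3 + 22x, so

    ∂Q/∂x = 33x^2 + 22,    ∂P/∂y = 11,
    ∂Q/∂x - ∂P/∂y = 33x^2 + 11.

D is the region x^2 + y^2 ≤ 4. Evaluating the double integral:

In polar coordinates (x = r cos θ, y = r sin θ, dA = r dr dθ) the integrand becomes 33r^2cos(θ)^2 + 11, so

    ∬_D (33x^2 + 11) dA = ∫_0^{2π} ∫_0^{2} (33r^2cos(θ)^2 + 11) · r dr dθ.

Inner (r from 0 to 2): 132cos(θ)^2 + 22.
Outer (θ from 0 to 2π): 176π.

Therefore ∮_C P dx + Q dy = 176π.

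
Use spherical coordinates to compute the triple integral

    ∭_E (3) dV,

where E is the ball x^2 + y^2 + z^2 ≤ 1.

In spherical coordinates, x = ρ sin(φ) cos(θ), y = ρ sin(φ) sin(θ), z = ρ cos(φ), and dV = ρ^2 sin(φ) dρ dφ dθ.

The integrand becomes 3, so

    ∭_E (3) dV = ∫_{0}^{2π} ∫_{0}^{π} ∫_{0}^{1} (3) · ρ^2 sin(φ) dρ dφ dθ.

Inner (ρ): sin(φ).
Middle (φ): 2.
Outer (θ): 4π.

Therefore the triple integral equals 4π.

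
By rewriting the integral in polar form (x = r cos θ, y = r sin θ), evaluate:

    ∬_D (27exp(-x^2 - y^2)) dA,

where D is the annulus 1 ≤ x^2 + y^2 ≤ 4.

The region D is 1 ≤ r ≤ 2, 0 ≤ θ ≤ 2π in polar coordinates, where x = r cos(θ), y = r sin(θ), and dA = r dr dθ.

Under the substitution, the integrand becomes 27exp(-r^2), so

    ∬_D (27exp(-x^2 - y^2)) dA = ∫_{0}^{2π} ∫_{1}^{2} (27exp(-r^2)) · r dr dθ.

Inner integral (in r): ∫_{1}^{2} (27exp(-r^2)) · r dr = -(27 - 27exp(3))exp(-4)/2.

Outer integral (in θ): ∫_{0}^{2π} (-(27 - 27exp(3))exp(-4)/2) dθ = -27π (1 - exp(3))exp(-4).

Therefore ∬_D (27exp(-x^2 - y^2)) dA = -27π (1 - exp(3))exp(-4).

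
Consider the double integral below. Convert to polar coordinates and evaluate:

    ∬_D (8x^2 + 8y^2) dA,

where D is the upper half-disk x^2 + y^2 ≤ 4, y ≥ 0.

The region D is 0 ≤ r ≤ 2, 0 ≤ θ ≤ π in polar coordinates, where x = r cos(θ), y = r sin(θ), and dA = r dr dθ.

Under the substitution, the integrand becomes 8r^2, so

    ∬_D (8x^2 + 8y^2) dA = ∫_{0}^{π} ∫_{0}^{2} (8r^2) · r dr dθ.

Inner integral (in r): ∫_{0}^{2} (8r^2) · r dr = 32.

Outer integral (in θ): ∫_{0}^{π} (32) dθ = 32π.

Therefore ∬_D (8x^2 + 8y^2) dA = 32π.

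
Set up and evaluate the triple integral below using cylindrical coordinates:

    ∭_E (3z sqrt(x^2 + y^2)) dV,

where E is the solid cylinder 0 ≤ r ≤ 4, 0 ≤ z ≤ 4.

In cylindrical coordinates, x = r cos(θ), y = r sin(θ), z = z, and dV = r dr dθ dz.

The integrand becomes 3r z, so

    ∭_E (3z sqrt(x^2 + y^2)) dV = ∫_{0}^{2π} ∫_{0}^{4} ∫_{0}^{4} (3r z) · r dz dr dθ.

Inner (z): 24r^2.
Middle (r from 0 to 4): 512.
Outer (θ): 1024π.

Therefore the triple integral equals 1024π.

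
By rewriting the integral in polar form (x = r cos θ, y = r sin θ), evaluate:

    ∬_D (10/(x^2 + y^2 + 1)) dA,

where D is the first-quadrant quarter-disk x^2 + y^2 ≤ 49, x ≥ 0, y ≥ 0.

The region D is 0 ≤ r ≤ 7, 0 ≤ θ ≤ π/2 in polar coordinates, where x = r cos(θ), y = r sin(θ), and dA = r dr dθ.

Under the substitution, the integrand becomes 10/(r^2 + 1), so

    ∬_D (10/(x^2 + y^2 + 1)) dA = ∫_{0}^{π/2} ∫_{0}^{7} (10/(r^2 + 1)) · r dr dθ.

Inner integral (in r): ∫_{0}^{7} (10/(r^2 + 1)) · r dr = log(312500000).

Outer integral (in θ): ∫_{0}^{π/2} (log(312500000)) dθ = log(312500000^(π/2)).

Therefore ∬_D (10/(x^2 + y^2 + 1)) dA = log(312500000^(π/2)).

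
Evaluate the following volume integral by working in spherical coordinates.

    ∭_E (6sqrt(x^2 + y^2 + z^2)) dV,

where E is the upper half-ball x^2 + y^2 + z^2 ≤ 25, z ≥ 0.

In spherical coordinates, x = ρ sin(φ) cos(θ), y = ρ sin(φ) sin(θ), z = ρ cos(φ), and dV = ρ^2 sin(φ) dρ dφ dθ.

The integrand becomes 6ρ, so

    ∭_E (6sqrt(x^2 + y^2 + z^2)) dV = ∫_{0}^{2π} ∫_{0}^{π/2} ∫_{0}^{5} (6ρ) · ρ^2 sin(φ) dρ dφ dθ.

Inner (ρ): 1875sin(φ)/2.
Middle (φ): 1875/2.
Outer (θ): 1875π.

Therefore the triple integral equals 1875π.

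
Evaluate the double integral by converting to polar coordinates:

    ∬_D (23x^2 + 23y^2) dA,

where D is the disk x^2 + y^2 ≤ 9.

The region D is 0 ≤ r ≤ 3, 0 ≤ θ ≤ 2π in polar coordinates, where x = r cos(θ), y = r sin(θ), and dA = r dr dθ.

Under the substitution, the integrand becomes 23r^2, so

    ∬_D (23x^2 + 23y^2) dA = ∫_{0}^{2π} ∫_{0}^{3} (23r^2) · r dr dθ.

Inner integral (in r): ∫_{0}^{3} (23r^2) · r dr = 1863/4.

Outer integral (in θ): ∫_{0}^{2π} (1863/4) dθ = 1863π/2.

Therefore ∬_D (23x^2 + 23y^2) dA = 1863π/2.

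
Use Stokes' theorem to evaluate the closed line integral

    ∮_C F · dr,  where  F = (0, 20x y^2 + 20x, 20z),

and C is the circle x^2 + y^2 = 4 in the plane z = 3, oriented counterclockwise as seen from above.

Let S be the flat disk x^2 + y^2 ≤ 4 in the plane z = 3, with upward unit normal n̂ = ẑ. By Stokes' theorem,

    ∮_C F · dr = ∬_S (∇ × F) · n̂ dS = ∬_D (curl F)_z dA,

where D is the disk x^2 + y^2 ≤ 4.

Compute the curl of F = (0, 20x y^2 + 20x, 20z):
    (∇ × F)_x = ∂F_z/∂y - ∂F_y/∂z = 0,
    (∇ × F)_y = ∂F_x/∂z - ∂F_z/∂x = 0,
    (∇ × F)_z = ∂F_y/∂x - ∂F_x/∂y = 20y^2 + 20.

On z = 3, (curl F)_z = 20y^2 + 20.

Convert to polar (x = r cos θ, y = r sin θ, dA = r dr dθ); the integrand becomes 20r^2sin(θ)^2 + 20, so

    ∬_D (curl F)_z dA = ∫_0^{2π} ∫_0^{2} (20r^2sin(θ)^2 + 20) · r dr dθ.

Inner (r from 0 to 2): 80 - 40cos(2θ).
Outer (θ from 0 to 2π): 160π.

Therefore ∮_C F · dr = 160π.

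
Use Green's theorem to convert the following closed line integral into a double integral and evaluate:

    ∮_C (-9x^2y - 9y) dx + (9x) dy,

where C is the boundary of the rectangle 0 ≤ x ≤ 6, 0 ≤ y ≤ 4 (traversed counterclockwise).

Green's theorem converts the closed line integral into a double integral over the enclosed region D:

    ∮_C P dx + Q dy = ∬_D (∂Q/∂x - ∂P/∂y) dA.

Here P = -9x^2y - 9y, Q = 9x, so

    ∂Q/∂x = 9,    ∂P/∂y = -9x^2 - 9,
    ∂Q/∂x - ∂P/∂y = 9x^2 + 18.

D is the region 0 ≤ x ≤ 6, 0 ≤ y ≤ 4. Evaluating the double integral:

    ∬_D (9x^2 + 18) dA = ∫_0^{6} ∫_0^{4} (9x^2 + 18) dy dx.

Inner (y from 0 to 4): 36x^2 + 72.
Outer (x from 0 to 6): 3024.

Therefore ∮_C P dx + Q dy = 3024.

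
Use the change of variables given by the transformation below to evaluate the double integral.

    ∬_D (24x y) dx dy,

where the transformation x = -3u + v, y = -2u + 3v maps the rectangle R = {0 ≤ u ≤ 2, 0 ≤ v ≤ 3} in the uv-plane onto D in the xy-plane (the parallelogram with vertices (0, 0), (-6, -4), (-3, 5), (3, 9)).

Compute the Jacobian determinant of (x, y) with respect to (u, v):

    ∂(x,y)/∂(u,v) = | -3  1 | = (-3)(3) - (1)(-2) = -7.
                   | -2  3 |

Its absolute value is |J| = 7 (the area scaling factor).

Substituting x = -3u + v, y = -2u + 3v into the integrand,

    24x y → 144u^2 - 264u v + 72v^2,

so the integral becomes

    ∬_R (144u^2 - 264u v + 72v^2) · |J| du dv = ∫_0^2 ∫_0^3 (1008u^2 - 1848u v + 504v^2) dv du.

Inner (v): 3024u^2 - 8316u + 4536.
Outer (u): 504.

Therefore ∬_D (24x y) dx dy = 504.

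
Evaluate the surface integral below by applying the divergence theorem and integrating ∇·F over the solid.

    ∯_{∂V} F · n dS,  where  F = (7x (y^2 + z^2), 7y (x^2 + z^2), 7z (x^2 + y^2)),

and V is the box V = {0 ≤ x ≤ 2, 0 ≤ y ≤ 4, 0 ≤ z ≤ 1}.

By the divergence theorem,

    ∯_{∂V} F · n dS = ∭_V (∇ · F) dV.

Compute the divergence:
    ∇ · F = ∂F_x/∂x + ∂F_y/∂y + ∂F_z/∂z = 7y^2 + 7z^2 + 7x^2 + 7z^2 + 7x^2 + 7y^2 = 14x^2 + 14y^2 + 14z^2.

V is a rectangular box, so dV = dx dy dz with 0 ≤ x ≤ 2, 0 ≤ y ≤ 4, 0 ≤ z ≤ 1.

Integrate (14x^2 + 14y^2 + 14z^2) over V as an iterated integral:

    ∭_V (∇·F) dV = ∫_0^{2} ∫_0^{4} ∫_0^{1} (14x^2 + 14y^2 + 14z^2) dz dy dx.

Inner (z from 0 to 1): 14x^2 + 14y^2 + 14/3.
Middle (y from 0 to 4): 56x^2 + 952/3.
Outer (x from 0 to 2): 784.

Therefore ∯_{∂V} F · n dS = 784.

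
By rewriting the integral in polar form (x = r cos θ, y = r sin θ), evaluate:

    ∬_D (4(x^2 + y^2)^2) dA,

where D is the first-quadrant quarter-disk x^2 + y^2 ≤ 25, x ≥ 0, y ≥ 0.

The region D is 0 ≤ r ≤ 5, 0 ≤ θ ≤ π/2 in polar coordinates, where x = r cos(θ), y = r sin(θ), and dA = r dr dθ.

Under the substitution, the integrand becomes 4r^4, so

    ∬_D (4(x^2 + y^2)^2) dA = ∫_{0}^{π/2} ∫_{0}^{5} (4r^4) · r dr dθ.

Inner integral (in r): ∫_{0}^{5} (4r^4) · r dr = 31250/3.

Outer integral (in θ): ∫_{0}^{π/2} (31250/3) dθ = 15625π/3.

Therefore ∬_D (4(x^2 + y^2)^2) dA = 15625π/3.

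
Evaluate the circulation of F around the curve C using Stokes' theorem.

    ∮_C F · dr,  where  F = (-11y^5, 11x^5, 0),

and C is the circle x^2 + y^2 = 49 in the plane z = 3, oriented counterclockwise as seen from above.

Let S be the flat disk x^2 + y^2 ≤ 49 in the plane z = 3, with upward unit normal n̂ = ẑ. By Stokes' theorem,

    ∮_C F · dr = ∬_S (∇ × F) · n̂ dS = ∬_D (curl F)_z dA,

where D is the disk x^2 + y^2 ≤ 49.

Compute the curl of F = (-11y^5, 11x^5, 0):
    (∇ × F)_x = ∂F_z/∂y - ∂F_y/∂z = 0,
    (∇ × F)_y = ∂F_x/∂z - ∂F_z/∂x = 0,
    (∇ × F)_z = ∂F_y/∂x - ∂F_x/∂y = 55x^4 + 55y^4.

On z = 3, (curl F)_z = 55x^4 + 55y^4.

Convert to polar (x = r cos θ, y = r sin θ, dA = r dr dθ); the integrand becomes 55r^4(sin(θ)^4 + cos(θ)^4), so

    ∬_D (curl F)_z dA = ∫_0^{2π} ∫_0^{7} (55r^4(sin(θ)^4 + cos(θ)^4)) · r dr dθ.

Inner (r from 0 to 7): 6470695sin(θ)^4/6 + 6470695cos(θ)^4/6.
Outer (θ from 0 to 2π): 6470695π/4.

Therefore ∮_C F · dr = 6470695π/4.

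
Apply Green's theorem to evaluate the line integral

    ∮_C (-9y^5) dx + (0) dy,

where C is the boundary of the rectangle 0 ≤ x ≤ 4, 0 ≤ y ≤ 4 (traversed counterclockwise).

Green's theorem converts the closed line integral into a double integral over the enclosed region D:

    ∮_C P dx + Q dy = ∬_D (∂Q/∂x - ∂P/∂y) dA.

Here P = -9y^5, Q = 0, so

    ∂Q/∂x = 0,    ∂P/∂y = -45y^4,
    ∂Q/∂x - ∂P/∂y = 45y^4.

D is the region 0 ≤ x ≤ 4, 0 ≤ y ≤ 4. Evaluating the double integral:

    ∬_D (45y^4) dA = ∫_0^{4} ∫_0^{4} (45y^4) dy dx.

Inner (y from 0 to 4): 9216.
Outer (x from 0 to 4): 36864.

Therefore ∮_C P dx + Q dy = 36864.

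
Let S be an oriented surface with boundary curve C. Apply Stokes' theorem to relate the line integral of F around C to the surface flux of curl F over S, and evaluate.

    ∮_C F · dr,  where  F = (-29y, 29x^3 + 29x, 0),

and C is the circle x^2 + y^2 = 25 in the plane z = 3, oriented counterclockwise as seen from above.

Let S be the flat disk x^2 + y^2 ≤ 25 in the plane z = 3, with upward unit normal n̂ = ẑ. By Stokes' theorem,

    ∮_C F · dr = ∬_S (∇ × F) · n̂ dS = ∬_D (curl F)_z dA,

where D is the disk x^2 + y^2 ≤ 25.

Compute the curl of F = (-29y, 29x^3 + 29x, 0):
    (∇ × F)_x = ∂F_z/∂y - ∂F_y/∂z = 0,
    (∇ × F)_y = ∂F_x/∂z - ∂F_z/∂x = 0,
    (∇ × F)_z = ∂F_y/∂x - ∂F_x/∂y = 87x^2 + 58.

On z = 3, (curl F)_z = 87x^2 + 58.

Convert to polar (x = r cos θ, y = r sin θ, dA = r dr dθ); the integrand becomes 87r^2cos(θ)^2 + 58, so

    ∬_D (curl F)_z dA = ∫_0^{2π} ∫_0^{5} (87r^2cos(θ)^2 + 58) · r dr dθ.

Inner (r from 0 to 5): 54375cos(θ)^2/4 + 725.
Outer (θ from 0 to 2π): 60175π/4.

Therefore ∮_C F · dr = 60175π/4.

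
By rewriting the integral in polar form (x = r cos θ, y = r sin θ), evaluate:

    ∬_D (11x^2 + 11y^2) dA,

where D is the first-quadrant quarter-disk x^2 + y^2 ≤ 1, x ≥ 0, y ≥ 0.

The region D is 0 ≤ r ≤ 1, 0 ≤ θ ≤ π/2 in polar coordinates, where x = r cos(θ), y = r sin(θ), and dA = r dr dθ.

Under the substitution, the integrand becomes 11r^2, so

    ∬_D (11x^2 + 11y^2) dA = ∫_{0}^{π/2} ∫_{0}^{1} (11r^2) · r dr dθ.

Inner integral (in r): ∫_{0}^{1} (11r^2) · r dr = 11/4.

Outer integral (in θ): ∫_{0}^{π/2} (11/4) dθ = 11π/8.

Therefore ∬_D (11x^2 + 11y^2) dA = 11π/8.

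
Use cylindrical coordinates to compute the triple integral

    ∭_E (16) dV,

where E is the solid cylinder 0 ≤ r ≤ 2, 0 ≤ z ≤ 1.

In cylindrical coordinates, x = r cos(θ), y = r sin(θ), z = z, and dV = r dr dθ dz.

The integrand becomes 16, so

    ∭_E (16) dV = ∫_{0}^{2π} ∫_{0}^{2} ∫_{0}^{1} (16) · r dz dr dθ.

Inner (z): 16r.
Middle (r from 0 to 2): 32.
Outer (θ): 64π.

Therefore the triple integral equals 64π.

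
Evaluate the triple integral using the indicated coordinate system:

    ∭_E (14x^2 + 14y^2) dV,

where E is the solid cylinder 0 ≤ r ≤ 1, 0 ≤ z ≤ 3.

In cylindrical coordinates, x = r cos(θ), y = r sin(θ), z = z, and dV = r dr dθ dz.

The integrand becomes 14r^2, so

    ∭_E (14x^2 + 14y^2) dV = ∫_{0}^{2π} ∫_{0}^{1} ∫_{0}^{3} (14r^2) · r dz dr dθ.

Inner (z): 42r^3.
Middle (r from 0 to 1): 21/2.
Outer (θ): 21π.

Therefore the triple integral equals 21π.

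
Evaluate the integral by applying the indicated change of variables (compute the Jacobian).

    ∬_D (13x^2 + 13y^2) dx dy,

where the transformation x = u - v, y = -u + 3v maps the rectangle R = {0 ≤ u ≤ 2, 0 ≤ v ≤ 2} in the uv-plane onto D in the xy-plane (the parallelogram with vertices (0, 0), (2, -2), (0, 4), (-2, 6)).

Compute the Jacobian determinant of (x, y) with respect to (u, v):

    ∂(x,y)/∂(u,v) = | 1  -1 | = (1)(3) - (-1)(-1) = 2.
                   | -1  3 |

Its absolute value is |J| = 2 (the area scaling factor).

Substituting x = u - v, y = -u + 3v into the integrand,

    13x^2 + 13y^2 → 26u^2 - 104u v + 130v^2,

so the integral becomes

    ∬_R (26u^2 - 104u v + 130v^2) · |J| du dv = ∫_0^2 ∫_0^2 (52u^2 - 208u v + 260v^2) dv du.

Inner (v): 104u^2 - 416u + 2080/3.
Outer (u): 832.

Therefore ∬_D (13x^2 + 13y^2) dx dy = 832.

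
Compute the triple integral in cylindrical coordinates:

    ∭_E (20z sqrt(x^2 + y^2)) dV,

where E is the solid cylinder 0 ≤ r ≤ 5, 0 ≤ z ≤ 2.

In cylindrical coordinates, x = r cos(θ), y = r sin(θ), z = z, and dV = r dr dθ dz.

The integrand becomes 20r z, so

    ∭_E (20z sqrt(x^2 + y^2)) dV = ∫_{0}^{2π} ∫_{0}^{5} ∫_{0}^{2} (20r z) · r dz dr dθ.

Inner (z): 40r^2.
Middle (r from 0 to 5): 5000/3.
Outer (θ): 10000π/3.

Therefore the triple integral equals 10000π/3.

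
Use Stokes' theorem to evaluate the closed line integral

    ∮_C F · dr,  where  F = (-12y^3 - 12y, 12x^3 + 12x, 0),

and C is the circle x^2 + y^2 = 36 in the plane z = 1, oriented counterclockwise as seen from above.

Let S be the flat disk x^2 + y^2 ≤ 36 in the plane z = 1, with upward unit normal n̂ = ẑ. By Stokes' theorem,

    ∮_C F · dr = ∬_S (∇ × F) · n̂ dS = ∬_D (curl F)_z dA,

where D is the disk x^2 + y^2 ≤ 36.

Compute the curl of F = (-12y^3 - 12y, 12x^3 + 12x, 0):
    (∇ × F)_x = ∂F_z/∂y - ∂F_y/∂z = 0,
    (∇ × F)_y = ∂F_x/∂z - ∂F_z/∂x = 0,
    (∇ × F)_z = ∂F_y/∂x - ∂F_x/∂y = 36x^2 + 36y^2 + 24.

On z = 1, (curl F)_z = 36x^2 + 36y^2 + 24.

Convert to polar (x = r cos θ, y = r sin θ, dA = r dr dθ); the integrand becomes 36r^2 + 24, so

    ∬_D (curl F)_z dA = ∫_0^{2π} ∫_0^{6} (36r^2 + 24) · r dr dθ.

Inner (r from 0 to 6): 12096.
Outer (θ from 0 to 2π): 24192π.

Therefore ∮_C F · dr = 24192π.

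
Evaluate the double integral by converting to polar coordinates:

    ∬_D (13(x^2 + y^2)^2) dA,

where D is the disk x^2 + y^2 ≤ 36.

The region D is 0 ≤ r ≤ 6, 0 ≤ θ ≤ 2π in polar coordinates, where x = r cos(θ), y = r sin(θ), and dA = r dr dθ.

Under the substitution, the integrand becomes 13r^4, so

    ∬_D (13(x^2 + y^2)^2) dA = ∫_{0}^{2π} ∫_{0}^{6} (13r^4) · r dr dθ.

Inner integral (in r): ∫_{0}^{6} (13r^4) · r dr = 101088.

Outer integral (in θ): ∫_{0}^{2π} (101088) dθ = 202176π.

Therefore ∬_D (13(x^2 + y^2)^2) dA = 202176π.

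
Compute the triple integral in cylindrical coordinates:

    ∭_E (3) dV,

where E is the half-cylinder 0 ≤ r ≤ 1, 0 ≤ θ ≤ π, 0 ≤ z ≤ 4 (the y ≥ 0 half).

In cylindrical coordinates, x = r cos(θ), y = r sin(θ), z = z, and dV = r dr dθ dz.

The integrand becomes 3, so

    ∭_E (3) dV = ∫_{0}^{π} ∫_{0}^{1} ∫_{0}^{4} (3) · r dz dr dθ.

Inner (z): 12r.
Middle (r from 0 to 1): 6.
Outer (θ): 6π.

Therefore the triple integral equals 6π.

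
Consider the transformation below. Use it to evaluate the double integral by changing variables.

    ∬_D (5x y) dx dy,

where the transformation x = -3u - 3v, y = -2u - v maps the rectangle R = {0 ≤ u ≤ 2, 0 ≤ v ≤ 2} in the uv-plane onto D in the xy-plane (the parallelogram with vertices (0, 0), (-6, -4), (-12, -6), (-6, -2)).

Compute the Jacobian determinant of (x, y) with respect to (u, v):

    ∂(x,y)/∂(u,v) = | -3  -3 | = (-3)(-1) - (-3)(-2) = -3.
                   | -2  -1 |

Its absolute value is |J| = 3 (the area scaling factor).

Substituting x = -3u - 3v, y = -2u - v into the integrand,

    5x y → 30u^2 + 45u v + 15v^2,

so the integral becomes

    ∬_R (30u^2 + 45u v + 15v^2) · |J| du dv = ∫_0^2 ∫_0^2 (90u^2 + 135u v + 45v^2) dv du.

Inner (v): 180u^2 + 270u + 120.
Outer (u): 1260.

Therefore ∬_D (5x y) dx dy = 1260.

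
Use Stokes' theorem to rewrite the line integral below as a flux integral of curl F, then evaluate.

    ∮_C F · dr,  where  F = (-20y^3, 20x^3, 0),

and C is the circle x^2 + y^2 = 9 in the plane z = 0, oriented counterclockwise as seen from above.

Let S be the flat disk x^2 + y^2 ≤ 9 in the plane z = 0, with upward unit normal n̂ = ẑ. By Stokes' theorem,

    ∮_C F · dr = ∬_S (∇ × F) · n̂ dS = ∬_D (curl F)_z dA,

where D is the disk x^2 + y^2 ≤ 9.

Compute the curl of F = (-20y^3, 20x^3, 0):
    (∇ × F)_x = ∂F_z/∂y - ∂F_y/∂z = 0,
    (∇ × F)_y = ∂F_x/∂z - ∂F_z/∂x = 0,
    (∇ × F)_z = ∂F_y/∂x - ∂F_x/∂y = 60x^2 + 60y^2.

On z = 0, (curl F)_z = 60x^2 + 60y^2.

Convert to polar (x = r cos θ, y = r sin θ, dA = r dr dθ); the integrand becomes 60r^2, so

    ∬_D (curl F)_z dA = ∫_0^{2π} ∫_0^{3} (60r^2) · r dr dθ.

Inner (r from 0 to 3): 1215.
Outer (θ from 0 to 2π): 2430π.

Therefore ∮_C F · dr = 2430π.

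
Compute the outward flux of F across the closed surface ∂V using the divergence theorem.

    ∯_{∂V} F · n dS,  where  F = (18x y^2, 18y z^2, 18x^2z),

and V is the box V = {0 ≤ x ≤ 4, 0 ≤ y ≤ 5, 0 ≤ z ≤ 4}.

By the divergence theorem,

    ∯_{∂V} F · n dS = ∭_V (∇ · F) dV.

Compute the divergence:
    ∇ · F = ∂F_x/∂x + ∂F_y/∂y + ∂F_z/∂z = 18y^2 + 18z^2 + 18x^2 = 18x^2 + 18y^2 + 18z^2.

V is a rectangular box, so dV = dx dy dz with 0 ≤ x ≤ 4, 0 ≤ y ≤ 5, 0 ≤ z ≤ 4.

Integrate (18x^2 + 18y^2 + 18z^2) over V as an iterated integral:

    ∭_V (∇·F) dV = ∫_0^{4} ∫_0^{5} ∫_0^{4} (18x^2 + 18y^2 + 18z^2) dz dy dx.

Inner (z from 0 to 4): 72x^2 + 72y^2 + 384.
Middle (y from 0 to 5): 360x^2 + 4920.
Outer (x from 0 to 4): 27360.

Therefore ∯_{∂V} F · n dS = 27360.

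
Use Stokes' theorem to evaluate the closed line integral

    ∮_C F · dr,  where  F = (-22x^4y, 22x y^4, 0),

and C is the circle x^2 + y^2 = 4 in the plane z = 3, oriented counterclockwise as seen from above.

Let S be the flat disk x^2 + y^2 ≤ 4 in the plane z = 3, with upward unit normal n̂ = ẑ. By Stokes' theorem,

    ∮_C F · dr = ∬_S (∇ × F) · n̂ dS = ∬_D (curl F)_z dA,

where D is the disk x^2 + y^2 ≤ 4.

Compute the curl of F = (-22x^4y, 22x y^4, 0):
    (∇ × F)_x = ∂F_z/∂y - ∂F_y/∂z = 0,
    (∇ × F)_y = ∂F_x/∂z - ∂F_z/∂x = 0,
    (∇ × F)_z = ∂F_y/∂x - ∂F_x/∂y = 22x^4 + 22y^4.

On z = 3, (curl F)_z = 22x^4 + 22y^4.

Convert to polar (x = r cos θ, y = r sin θ, dA = r dr dθ); the integrand becomes 22r^4(sin(θ)^4 + cos(θ)^4), so

    ∬_D (curl F)_z dA = ∫_0^{2π} ∫_0^{2} (22r^4(sin(θ)^4 + cos(θ)^4)) · r dr dθ.

Inner (r from 0 to 2): 704sin(θ)^4/3 + 704cos(θ)^4/3.
Outer (θ from 0 to 2π): 352π.

Therefore ∮_C F · dr = 352π.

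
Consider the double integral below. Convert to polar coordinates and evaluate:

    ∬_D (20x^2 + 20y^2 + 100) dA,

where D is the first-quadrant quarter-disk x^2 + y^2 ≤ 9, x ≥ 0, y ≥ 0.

The region D is 0 ≤ r ≤ 3, 0 ≤ θ ≤ π/2 in polar coordinates, where x = r cos(θ), y = r sin(θ), and dA = r dr dθ.

Under the substitution, the integrand becomes 20r^2 + 100, so

    ∬_D (20x^2 + 20y^2 + 100) dA = ∫_{0}^{π/2} ∫_{0}^{3} (20r^2 + 100) · r dr dθ.

Inner integral (in r): ∫_{0}^{3} (20r^2 + 100) · r dr = 855.

Outer integral (in θ): ∫_{0}^{π/2} (855) dθ = 855π/2.

Therefore ∬_D (20x^2 + 20y^2 + 100) dA = 855π/2.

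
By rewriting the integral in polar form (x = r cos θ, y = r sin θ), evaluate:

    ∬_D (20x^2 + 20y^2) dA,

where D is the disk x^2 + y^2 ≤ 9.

The region D is 0 ≤ r ≤ 3, 0 ≤ θ ≤ 2π in polar coordinates, where x = r cos(θ), y = r sin(θ), and dA = r dr dθ.

Under the substitution, the integrand becomes 20r^2, so

    ∬_D (20x^2 + 20y^2) dA = ∫_{0}^{2π} ∫_{0}^{3} (20r^2) · r dr dθ.

Inner integral (in r): ∫_{0}^{3} (20r^2) · r dr = 405.

Outer integral (in θ): ∫_{0}^{2π} (405) dθ = 810π.

Therefore ∬_D (20x^2 + 20y^2) dA = 810π.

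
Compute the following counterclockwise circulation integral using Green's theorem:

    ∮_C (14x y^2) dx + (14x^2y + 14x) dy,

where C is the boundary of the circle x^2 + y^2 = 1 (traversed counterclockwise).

Green's theorem converts the closed line integral into a double integral over the enclosed region D:

    ∮_C P dx + Q dy = ∬_D (∂Q/∂x - ∂P/∂y) dA.

Here P = 14x y^2, Q = 14x^2y + 14x, so

    ∂Q/∂x = 28x y + 14,    ∂P/∂y = 28x y,
    ∂Q/∂x - ∂P/∂y = 14.

D is the region x^2 + y^2 ≤ 1. Evaluating the double integral:

In polar coordinates (x = r cos θ, y = r sin θ, dA = r dr dθ) the integrand becomes 14, so

    ∬_D (14) dA = ∫_0^{2π} ∫_0^{1} (14) · r dr dθ.

Inner (r from 0 to 1): 7.
Outer (θ from 0 to 2π): 14π.

Therefore ∮_C P dx + Q dy = 14π.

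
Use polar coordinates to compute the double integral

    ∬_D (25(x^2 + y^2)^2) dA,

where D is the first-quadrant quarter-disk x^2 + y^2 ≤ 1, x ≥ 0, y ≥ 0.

The region D is 0 ≤ r ≤ 1, 0 ≤ θ ≤ π/2 in polar coordinates, where x = r cos(θ), y = r sin(θ), and dA = r dr dθ.

Under the substitution, the integrand becomes 25r^4, so

    ∬_D (25(x^2 + y^2)^2) dA = ∫_{0}^{π/2} ∫_{0}^{1} (25r^4) · r dr dθ.

Inner integral (in r): ∫_{0}^{1} (25r^4) · r dr = 25/6.

Outer integral (in θ): ∫_{0}^{π/2} (25/6) dθ = 25π/12.

Therefore ∬_D (25(x^2 + y^2)^2) dA = 25π/12.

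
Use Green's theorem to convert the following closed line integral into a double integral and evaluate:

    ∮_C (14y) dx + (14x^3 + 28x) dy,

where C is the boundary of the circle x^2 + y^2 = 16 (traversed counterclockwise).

Green's theorem converts the closed line integral into a double integral over the enclosed region D:

    ∮_C P dx + Q dy = ∬_D (∂Q/∂x - ∂P/∂y) dA.

Here P = 14y, Q = 14x^3 + 28x, so

    ∂Q/∂x = 42x^2 + 28,    ∂P/∂y = 14,
    ∂Q/∂x - ∂P/∂y = 42x^2 + 14.

D is the region x^2 + y^2 ≤ 16. Evaluating the double integral:

In polar coordinates (x = r cos θ, y = r sin θ, dA = r dr dθ) the integrand becomes 42r^2cos(θ)^2 + 14, so

    ∬_D (42x^2 + 14) dA = ∫_0^{2π} ∫_0^{4} (42r^2cos(θ)^2 + 14) · r dr dθ.

Inner (r from 0 to 4): 2688cos(θ)^2 + 112.
Outer (θ from 0 to 2π): 2912π.

Therefore ∮_C P dx + Q dy = 2912π.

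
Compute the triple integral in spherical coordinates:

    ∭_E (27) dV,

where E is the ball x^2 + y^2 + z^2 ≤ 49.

In spherical coordinates, x = ρ sin(φ) cos(θ), y = ρ sin(φ) sin(θ), z = ρ cos(φ), and dV = ρ^2 sin(φ) dρ dφ dθ.

The integrand becomes 27, so

    ∭_E (27) dV = ∫_{0}^{2π} ∫_{0}^{π} ∫_{0}^{7} (27) · ρ^2 sin(φ) dρ dφ dθ.

Inner (ρ): 3087sin(φ).
Middle (φ): 6174.
Outer (θ): 12348π.

Therefore the triple integral equals 12348π.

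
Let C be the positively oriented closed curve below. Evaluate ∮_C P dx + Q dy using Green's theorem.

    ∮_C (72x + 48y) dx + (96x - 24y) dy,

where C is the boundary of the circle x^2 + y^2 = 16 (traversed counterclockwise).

Green's theorem converts the closed line integral into a double integral over the enclosed region D:

    ∮_C P dx + Q dy = ∬_D (∂Q/∂x - ∂P/∂y) dA.

Here P = 72x + 48y, Q = 96x - 24y, so

    ∂Q/∂x = 96,    ∂P/∂y = 48,
    ∂Q/∂x - ∂P/∂y = 48.

D is the region x^2 + y^2 ≤ 16. Evaluating the double integral:

In polar coordinates (x = r cos θ, y = r sin θ, dA = r dr dθ) the integrand becomes 48, so

    ∬_D (48) dA = ∫_0^{2π} ∫_0^{4} (48) · r dr dθ.

Inner (r from 0 to 4): 384.
Outer (θ from 0 to 2π): 768π.

Therefore ∮_C P dx + Q dy = 768π.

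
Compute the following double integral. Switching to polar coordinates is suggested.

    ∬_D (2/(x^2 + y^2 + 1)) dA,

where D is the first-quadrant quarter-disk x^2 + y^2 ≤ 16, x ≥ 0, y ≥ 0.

The region D is 0 ≤ r ≤ 4, 0 ≤ θ ≤ π/2 in polar coordinates, where x = r cos(θ), y = r sin(θ), and dA = r dr dθ.

Under the substitution, the integrand becomes 2/(r^2 + 1), so

    ∬_D (2/(x^2 + y^2 + 1)) dA = ∫_{0}^{π/2} ∫_{0}^{4} (2/(r^2 + 1)) · r dr dθ.

Inner integral (in r): ∫_{0}^{4} (2/(r^2 + 1)) · r dr = log(17).

Outer integral (in θ): ∫_{0}^{π/2} (log(17)) dθ = π log(17)/2.

Therefore ∬_D (2/(x^2 + y^2 + 1)) dA = π log(17)/2.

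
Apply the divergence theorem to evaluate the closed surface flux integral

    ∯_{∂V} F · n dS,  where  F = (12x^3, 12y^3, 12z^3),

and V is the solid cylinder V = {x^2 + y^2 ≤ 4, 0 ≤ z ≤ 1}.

By the divergence theorem,

    ∯_{∂V} F · n dS = ∭_V (∇ · F) dV.

Compute the divergence:
    ∇ · F = ∂F_x/∂x + ∂F_y/∂y + ∂F_z/∂z = 36x^2 + 36y^2 + 36z^2.

In cylindrical coordinates, x = r cos(θ), y = r sin(θ), z = z, dV = r dr dθ dz, with 0 ≤ r ≤ 2, 0 ≤ θ ≤ 2π, 0 ≤ z ≤ 1.

The integrand, after substitution and multiplying by the volume element, becomes (36r^2 + 36z^2) · r, so

    ∭_V (∇·F) dV = ∫_0^{2π} ∫_0^{2} ∫_0^{1} (36r^2 + 36z^2) · r dz dr dθ.

Inner (z from 0 to 1): 36r^3 + 12r.
Middle (r from 0 to 2): 168.
Outer (θ from 0 to 2π): 336π.

Therefore ∯_{∂V} F · n dS = 336π.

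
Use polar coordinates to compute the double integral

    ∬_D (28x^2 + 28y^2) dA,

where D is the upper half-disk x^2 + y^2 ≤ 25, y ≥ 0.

The region D is 0 ≤ r ≤ 5, 0 ≤ θ ≤ π in polar coordinates, where x = r cos(θ), y = r sin(θ), and dA = r dr dθ.

Under the substitution, the integrand becomes 28r^2, so

    ∬_D (28x^2 + 28y^2) dA = ∫_{0}^{π} ∫_{0}^{5} (28r^2) · r dr dθ.

Inner integral (in r): ∫_{0}^{5} (28r^2) · r dr = 4375.

Outer integral (in θ): ∫_{0}^{π} (4375) dθ = 4375π.

Therefore ∬_D (28x^2 + 28y^2) dA = 4375π.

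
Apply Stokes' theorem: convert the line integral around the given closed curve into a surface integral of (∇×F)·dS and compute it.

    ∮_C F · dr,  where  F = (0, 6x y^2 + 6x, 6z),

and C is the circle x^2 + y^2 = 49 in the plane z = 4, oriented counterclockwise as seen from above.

Let S be the flat disk x^2 + y^2 ≤ 49 in the plane z = 4, with upward unit normal n̂ = ẑ. By Stokes' theorem,

    ∮_C F · dr = ∬_S (∇ × F) · n̂ dS = ∬_D (curl F)_z dA,

where D is the disk x^2 + y^2 ≤ 49.

Compute the curl of F = (0, 6x y^2 + 6x, 6z):
    (∇ × F)_x = ∂F_z/∂y - ∂F_y/∂z = 0,
    (∇ × F)_y = ∂F_x/∂z - ∂F_z/∂x = 0,
    (∇ × F)_z = ∂F_y/∂x - ∂F_x/∂y = 6y^2 + 6.

On z = 4, (curl F)_z = 6y^2 + 6.

Convert to polar (x = r cos θ, y = r sin θ, dA = r dr dθ); the integrand becomes 6r^2sin(θ)^2 + 6, so

    ∬_D (curl F)_z dA = ∫_0^{2π} ∫_0^{7} (6r^2sin(θ)^2 + 6) · r dr dθ.

Inner (r from 0 to 7): 7203sin(θ)^2/2 + 147.
Outer (θ from 0 to 2π): 7791π/2.

Therefore ∮_C F · dr = 7791π/2.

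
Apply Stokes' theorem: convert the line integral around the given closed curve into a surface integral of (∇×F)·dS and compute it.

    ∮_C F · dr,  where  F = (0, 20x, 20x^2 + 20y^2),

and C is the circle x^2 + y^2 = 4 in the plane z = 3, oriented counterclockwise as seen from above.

Let S be the flat disk x^2 + y^2 ≤ 4 in the plane z = 3, with upward unit normal n̂ = ẑ. By Stokes' theorem,

    ∮_C F · dr = ∬_S (∇ × F) · n̂ dS = ∬_D (curl F)_z dA,

where D is the disk x^2 + y^2 ≤ 4.

Compute the curl of F = (0, 20x, 20x^2 + 20y^2):
    (∇ × F)_x = ∂F_z/∂y - ∂F_y/∂z = 40y,
    (∇ × F)_y = ∂F_x/∂z - ∂F_z/∂x = -40x,
    (∇ × F)_z = ∂F_y/∂x - ∂F_x/∂y = 20.

On z = 3, (curl F)_z = 20.

Convert to polar (x = r cos θ, y = r sin θ, dA = r dr dθ); the integrand becomes 20, so

    ∬_D (curl F)_z dA = ∫_0^{2π} ∫_0^{2} (20) · r dr dθ.

Inner (r from 0 to 2): 40.
Outer (θ from 0 to 2π): 80π.

Therefore ∮_C F · dr = 80π.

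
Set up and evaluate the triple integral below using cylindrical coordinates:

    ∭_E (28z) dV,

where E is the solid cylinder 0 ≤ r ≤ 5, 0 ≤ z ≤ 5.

In cylindrical coordinates, x = r cos(θ), y = r sin(θ), z = z, and dV = r dr dθ dz.

The integrand becomes 28z, so

    ∭_E (28z) dV = ∫_{0}^{2π} ∫_{0}^{5} ∫_{0}^{5} (28z) · r dz dr dθ.

Inner (z): 350r.
Middle (r from 0 to 5): 4375.
Outer (θ): 8750π.

Therefore the triple integral equals 8750π.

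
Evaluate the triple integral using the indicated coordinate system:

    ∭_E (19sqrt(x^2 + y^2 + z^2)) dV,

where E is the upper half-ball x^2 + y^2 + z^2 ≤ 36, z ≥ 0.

In spherical coordinates, x = ρ sin(φ) cos(θ), y = ρ sin(φ) sin(θ), z = ρ cos(φ), and dV = ρ^2 sin(φ) dρ dφ dθ.

The integrand becomes 19ρ, so

    ∭_E (19sqrt(x^2 + y^2 + z^2)) dV = ∫_{0}^{2π} ∫_{0}^{π/2} ∫_{0}^{6} (19ρ) · ρ^2 sin(φ) dρ dφ dθ.

Inner (ρ): 6156sin(φ).
Middle (φ): 6156.
Outer (θ): 12312π.

Therefore the triple integral equals 12312π.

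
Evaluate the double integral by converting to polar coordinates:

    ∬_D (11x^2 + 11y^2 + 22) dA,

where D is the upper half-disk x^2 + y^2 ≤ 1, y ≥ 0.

The region D is 0 ≤ r ≤ 1, 0 ≤ θ ≤ π in polar coordinates, where x = r cos(θ), y = r sin(θ), and dA = r dr dθ.

Under the substitution, the integrand becomes 11r^2 + 22, so

    ∬_D (11x^2 + 11y^2 + 22) dA = ∫_{0}^{π} ∫_{0}^{1} (11r^2 + 22) · r dr dθ.

Inner integral (in r): ∫_{0}^{1} (11r^2 + 22) · r dr = 55/4.

Outer integral (in θ): ∫_{0}^{π} (55/4) dθ = 55π/4.

Therefore ∬_D (11x^2 + 11y^2 + 22) dA = 55π/4.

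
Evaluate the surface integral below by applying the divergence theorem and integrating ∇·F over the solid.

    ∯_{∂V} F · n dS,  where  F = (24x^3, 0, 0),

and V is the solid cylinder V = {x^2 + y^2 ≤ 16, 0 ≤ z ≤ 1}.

By the divergence theorem,

    ∯_{∂V} F · n dS = ∭_V (∇ · F) dV.

Compute the divergence:
    ∇ · F = ∂F_x/∂x + ∂F_y/∂y + ∂F_z/∂z = 72x^2 + 0 + 0 = 72x^2.

In cylindrical coordinates, x = r cos(θ), y = r sin(θ), z = z, dV = r dr dθ dz, with 0 ≤ r ≤ 4, 0 ≤ θ ≤ 2π, 0 ≤ z ≤ 1.

The integrand, after substitution and multiplying by the volume element, becomes (72r^2cos(θ)^2) · r, so

    ∭_V (∇·F) dV = ∫_0^{2π} ∫_0^{4} ∫_0^{1} (72r^2cos(θ)^2) · r dz dr dθ.

Inner (z from 0 to 1): 72r^3cos(θ)^2.
Middle (r from 0 to 4): 4608cos(θ)^2.
Outer (θ from 0 to 2π): 4608π.

Therefore ∯_{∂V} F · n dS = 4608π.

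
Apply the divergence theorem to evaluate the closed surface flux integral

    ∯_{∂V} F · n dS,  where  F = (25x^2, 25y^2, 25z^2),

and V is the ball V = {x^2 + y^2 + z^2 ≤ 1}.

By the divergence theorem,

    ∯_{∂V} F · n dS = ∭_V (∇ · F) dV.

Compute the divergence:
    ∇ · F = ∂F_x/∂x + ∂F_y/∂y + ∂F_z/∂z = 50x + 50y + 50z.

In spherical coordinates, x = ρ sin(φ) cos(θ), y = ρ sin(φ) sin(θ), z = ρ cos(φ), dV = ρ^2 sin(φ) dρ dφ dθ, with 0 ≤ ρ ≤ 1, 0 ≤ φ ≤ π, 0 ≤ θ ≤ 2π.

The integrand, after substitution and multiplying by the volume element, becomes (50ρ (sqrt(2)sin(φ)sin(θ + π/4) + cos(φ))) · ρ^2 sin(φ), so

    ∭_V (∇·F) dV = ∫_0^{2π} ∫_0^{π} ∫_0^{1} (50ρ (sqrt(2)sin(φ)sin(θ + π/4) + cos(φ))) · ρ^2 sin(φ) dρ dφ dθ.

Inner (ρ from 0 to 1): 25(sqrt(2)sin(φ)sin(θ + π/4) + cos(φ))sin(φ)/2.
Middle (φ from 0 to π): 25sqrt(2)π sin(θ + π/4)/4.
Outer (θ from 0 to 2π): 0.

Therefore ∯_{∂V} F · n dS = 0.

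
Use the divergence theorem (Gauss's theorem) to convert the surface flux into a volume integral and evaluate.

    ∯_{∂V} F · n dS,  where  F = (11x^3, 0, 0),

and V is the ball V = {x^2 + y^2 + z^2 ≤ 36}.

By the divergence theorem,

    ∯_{∂V} F · n dS = ∭_V (∇ · F) dV.

Compute the divergence:
    ∇ · F = ∂F_x/∂x + ∂F_y/∂y + ∂F_z/∂z = 33x^2 + 0 + 0 = 33x^2.

In spherical coordinates, x = ρ sin(φ) cos(θ), y = ρ sin(φ) sin(θ), z = ρ cos(φ), dV = ρ^2 sin(φ) dρ dφ dθ, with 0 ≤ ρ ≤ 6, 0 ≤ φ ≤ π, 0 ≤ θ ≤ 2π.

The integrand, after substitution and multiplying by the volume element, becomes (33ρ^2sin(φ)^2cos(θ)^2) · ρ^2 sin(φ), so

    ∭_V (∇·F) dV = ∫_0^{2π} ∫_0^{π} ∫_0^{6} (33ρ^2sin(φ)^2cos(θ)^2) · ρ^2 sin(φ) dρ dφ dθ.

Inner (ρ from 0 to 6): 256608sin(φ)^3cos(θ)^2/5.
Middle (φ from 0 to π): 342144cos(θ)^2/5.
Outer (θ from 0 to 2π): 342144π/5.

Therefore ∯_{∂V} F · n dS = 342144π/5.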